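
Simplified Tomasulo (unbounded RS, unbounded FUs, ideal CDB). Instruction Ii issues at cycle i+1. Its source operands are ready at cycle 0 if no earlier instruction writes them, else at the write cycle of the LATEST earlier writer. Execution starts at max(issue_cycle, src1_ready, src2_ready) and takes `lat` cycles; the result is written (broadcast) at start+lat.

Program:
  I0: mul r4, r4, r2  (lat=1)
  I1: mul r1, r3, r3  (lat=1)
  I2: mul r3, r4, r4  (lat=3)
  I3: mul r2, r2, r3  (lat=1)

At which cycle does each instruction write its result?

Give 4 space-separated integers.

Answer: 2 3 6 7

Derivation:
I0 mul r4: issue@1 deps=(None,None) exec_start@1 write@2
I1 mul r1: issue@2 deps=(None,None) exec_start@2 write@3
I2 mul r3: issue@3 deps=(0,0) exec_start@3 write@6
I3 mul r2: issue@4 deps=(None,2) exec_start@6 write@7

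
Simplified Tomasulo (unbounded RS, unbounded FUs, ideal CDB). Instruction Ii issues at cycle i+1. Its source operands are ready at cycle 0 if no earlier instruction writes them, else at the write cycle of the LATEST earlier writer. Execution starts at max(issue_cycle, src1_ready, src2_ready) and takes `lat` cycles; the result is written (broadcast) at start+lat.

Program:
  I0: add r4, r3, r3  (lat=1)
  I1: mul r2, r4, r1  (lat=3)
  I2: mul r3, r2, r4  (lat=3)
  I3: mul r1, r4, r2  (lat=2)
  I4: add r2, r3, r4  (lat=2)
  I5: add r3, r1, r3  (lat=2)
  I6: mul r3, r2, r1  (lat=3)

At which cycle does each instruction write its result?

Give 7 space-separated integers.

Answer: 2 5 8 7 10 10 13

Derivation:
I0 add r4: issue@1 deps=(None,None) exec_start@1 write@2
I1 mul r2: issue@2 deps=(0,None) exec_start@2 write@5
I2 mul r3: issue@3 deps=(1,0) exec_start@5 write@8
I3 mul r1: issue@4 deps=(0,1) exec_start@5 write@7
I4 add r2: issue@5 deps=(2,0) exec_start@8 write@10
I5 add r3: issue@6 deps=(3,2) exec_start@8 write@10
I6 mul r3: issue@7 deps=(4,3) exec_start@10 write@13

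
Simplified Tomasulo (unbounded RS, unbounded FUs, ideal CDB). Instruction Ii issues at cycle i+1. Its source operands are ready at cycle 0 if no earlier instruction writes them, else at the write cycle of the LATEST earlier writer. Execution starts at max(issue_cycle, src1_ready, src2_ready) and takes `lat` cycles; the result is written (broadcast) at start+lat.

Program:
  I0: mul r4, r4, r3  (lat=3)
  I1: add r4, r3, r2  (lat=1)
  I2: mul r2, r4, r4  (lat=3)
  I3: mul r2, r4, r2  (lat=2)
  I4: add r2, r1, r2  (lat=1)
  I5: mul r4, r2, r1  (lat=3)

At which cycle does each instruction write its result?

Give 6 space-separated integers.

I0 mul r4: issue@1 deps=(None,None) exec_start@1 write@4
I1 add r4: issue@2 deps=(None,None) exec_start@2 write@3
I2 mul r2: issue@3 deps=(1,1) exec_start@3 write@6
I3 mul r2: issue@4 deps=(1,2) exec_start@6 write@8
I4 add r2: issue@5 deps=(None,3) exec_start@8 write@9
I5 mul r4: issue@6 deps=(4,None) exec_start@9 write@12

Answer: 4 3 6 8 9 12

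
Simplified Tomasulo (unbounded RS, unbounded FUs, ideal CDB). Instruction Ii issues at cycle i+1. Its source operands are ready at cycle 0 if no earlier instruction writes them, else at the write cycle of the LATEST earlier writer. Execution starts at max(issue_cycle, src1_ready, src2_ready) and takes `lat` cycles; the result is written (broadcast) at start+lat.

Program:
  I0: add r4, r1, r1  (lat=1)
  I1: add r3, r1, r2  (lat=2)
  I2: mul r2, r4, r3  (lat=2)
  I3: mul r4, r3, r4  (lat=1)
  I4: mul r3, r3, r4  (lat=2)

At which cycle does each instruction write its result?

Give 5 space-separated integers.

Answer: 2 4 6 5 7

Derivation:
I0 add r4: issue@1 deps=(None,None) exec_start@1 write@2
I1 add r3: issue@2 deps=(None,None) exec_start@2 write@4
I2 mul r2: issue@3 deps=(0,1) exec_start@4 write@6
I3 mul r4: issue@4 deps=(1,0) exec_start@4 write@5
I4 mul r3: issue@5 deps=(1,3) exec_start@5 write@7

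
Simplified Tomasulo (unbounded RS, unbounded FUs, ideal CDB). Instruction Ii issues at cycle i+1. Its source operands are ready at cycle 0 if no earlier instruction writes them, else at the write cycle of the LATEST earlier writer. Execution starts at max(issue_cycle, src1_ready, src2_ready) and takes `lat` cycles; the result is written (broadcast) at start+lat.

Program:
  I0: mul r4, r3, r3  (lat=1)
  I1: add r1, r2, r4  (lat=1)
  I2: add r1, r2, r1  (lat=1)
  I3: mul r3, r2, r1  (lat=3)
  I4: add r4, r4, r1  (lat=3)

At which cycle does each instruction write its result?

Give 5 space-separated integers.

Answer: 2 3 4 7 8

Derivation:
I0 mul r4: issue@1 deps=(None,None) exec_start@1 write@2
I1 add r1: issue@2 deps=(None,0) exec_start@2 write@3
I2 add r1: issue@3 deps=(None,1) exec_start@3 write@4
I3 mul r3: issue@4 deps=(None,2) exec_start@4 write@7
I4 add r4: issue@5 deps=(0,2) exec_start@5 write@8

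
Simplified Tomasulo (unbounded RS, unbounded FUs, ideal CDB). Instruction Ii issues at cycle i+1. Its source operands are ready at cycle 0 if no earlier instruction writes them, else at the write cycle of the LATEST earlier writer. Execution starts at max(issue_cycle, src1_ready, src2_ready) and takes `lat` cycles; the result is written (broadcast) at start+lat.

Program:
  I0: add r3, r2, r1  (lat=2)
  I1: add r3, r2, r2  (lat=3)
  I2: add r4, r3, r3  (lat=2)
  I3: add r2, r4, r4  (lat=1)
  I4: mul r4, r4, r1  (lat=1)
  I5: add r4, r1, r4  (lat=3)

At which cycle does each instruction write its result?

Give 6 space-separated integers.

Answer: 3 5 7 8 8 11

Derivation:
I0 add r3: issue@1 deps=(None,None) exec_start@1 write@3
I1 add r3: issue@2 deps=(None,None) exec_start@2 write@5
I2 add r4: issue@3 deps=(1,1) exec_start@5 write@7
I3 add r2: issue@4 deps=(2,2) exec_start@7 write@8
I4 mul r4: issue@5 deps=(2,None) exec_start@7 write@8
I5 add r4: issue@6 deps=(None,4) exec_start@8 write@11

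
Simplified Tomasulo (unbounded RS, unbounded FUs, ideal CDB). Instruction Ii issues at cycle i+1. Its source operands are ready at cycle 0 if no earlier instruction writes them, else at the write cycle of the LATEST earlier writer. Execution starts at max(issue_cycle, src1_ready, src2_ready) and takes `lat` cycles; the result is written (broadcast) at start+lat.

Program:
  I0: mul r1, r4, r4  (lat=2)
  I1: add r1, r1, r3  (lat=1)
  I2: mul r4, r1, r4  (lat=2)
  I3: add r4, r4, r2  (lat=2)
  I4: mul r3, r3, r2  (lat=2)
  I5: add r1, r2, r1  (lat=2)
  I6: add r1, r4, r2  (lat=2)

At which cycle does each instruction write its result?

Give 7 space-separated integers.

Answer: 3 4 6 8 7 8 10

Derivation:
I0 mul r1: issue@1 deps=(None,None) exec_start@1 write@3
I1 add r1: issue@2 deps=(0,None) exec_start@3 write@4
I2 mul r4: issue@3 deps=(1,None) exec_start@4 write@6
I3 add r4: issue@4 deps=(2,None) exec_start@6 write@8
I4 mul r3: issue@5 deps=(None,None) exec_start@5 write@7
I5 add r1: issue@6 deps=(None,1) exec_start@6 write@8
I6 add r1: issue@7 deps=(3,None) exec_start@8 write@10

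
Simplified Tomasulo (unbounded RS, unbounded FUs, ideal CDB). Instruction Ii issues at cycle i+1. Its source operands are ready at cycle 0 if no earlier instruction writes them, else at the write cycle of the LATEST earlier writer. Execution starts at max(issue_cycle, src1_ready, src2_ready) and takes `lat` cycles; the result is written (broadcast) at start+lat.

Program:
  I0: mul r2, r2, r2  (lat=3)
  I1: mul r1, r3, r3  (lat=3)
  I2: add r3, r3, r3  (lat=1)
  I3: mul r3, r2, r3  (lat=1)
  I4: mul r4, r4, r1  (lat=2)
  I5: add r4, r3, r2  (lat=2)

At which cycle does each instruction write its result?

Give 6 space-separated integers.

I0 mul r2: issue@1 deps=(None,None) exec_start@1 write@4
I1 mul r1: issue@2 deps=(None,None) exec_start@2 write@5
I2 add r3: issue@3 deps=(None,None) exec_start@3 write@4
I3 mul r3: issue@4 deps=(0,2) exec_start@4 write@5
I4 mul r4: issue@5 deps=(None,1) exec_start@5 write@7
I5 add r4: issue@6 deps=(3,0) exec_start@6 write@8

Answer: 4 5 4 5 7 8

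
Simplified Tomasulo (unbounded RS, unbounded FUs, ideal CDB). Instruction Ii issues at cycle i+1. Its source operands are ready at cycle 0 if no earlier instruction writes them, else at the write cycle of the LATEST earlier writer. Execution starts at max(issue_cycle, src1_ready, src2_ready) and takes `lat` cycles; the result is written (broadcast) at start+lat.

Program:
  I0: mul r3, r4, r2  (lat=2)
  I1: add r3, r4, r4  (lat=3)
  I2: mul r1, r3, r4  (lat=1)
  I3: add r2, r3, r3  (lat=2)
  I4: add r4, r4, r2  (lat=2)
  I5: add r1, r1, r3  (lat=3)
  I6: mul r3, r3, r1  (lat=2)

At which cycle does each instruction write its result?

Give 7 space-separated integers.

Answer: 3 5 6 7 9 9 11

Derivation:
I0 mul r3: issue@1 deps=(None,None) exec_start@1 write@3
I1 add r3: issue@2 deps=(None,None) exec_start@2 write@5
I2 mul r1: issue@3 deps=(1,None) exec_start@5 write@6
I3 add r2: issue@4 deps=(1,1) exec_start@5 write@7
I4 add r4: issue@5 deps=(None,3) exec_start@7 write@9
I5 add r1: issue@6 deps=(2,1) exec_start@6 write@9
I6 mul r3: issue@7 deps=(1,5) exec_start@9 write@11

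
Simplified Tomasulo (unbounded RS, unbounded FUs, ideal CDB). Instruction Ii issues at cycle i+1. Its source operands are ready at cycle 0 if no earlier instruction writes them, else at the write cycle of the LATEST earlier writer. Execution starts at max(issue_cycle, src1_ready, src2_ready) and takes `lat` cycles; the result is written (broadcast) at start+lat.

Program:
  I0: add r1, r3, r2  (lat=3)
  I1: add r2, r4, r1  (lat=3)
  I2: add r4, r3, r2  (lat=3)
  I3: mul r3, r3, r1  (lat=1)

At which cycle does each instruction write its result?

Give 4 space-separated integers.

Answer: 4 7 10 5

Derivation:
I0 add r1: issue@1 deps=(None,None) exec_start@1 write@4
I1 add r2: issue@2 deps=(None,0) exec_start@4 write@7
I2 add r4: issue@3 deps=(None,1) exec_start@7 write@10
I3 mul r3: issue@4 deps=(None,0) exec_start@4 write@5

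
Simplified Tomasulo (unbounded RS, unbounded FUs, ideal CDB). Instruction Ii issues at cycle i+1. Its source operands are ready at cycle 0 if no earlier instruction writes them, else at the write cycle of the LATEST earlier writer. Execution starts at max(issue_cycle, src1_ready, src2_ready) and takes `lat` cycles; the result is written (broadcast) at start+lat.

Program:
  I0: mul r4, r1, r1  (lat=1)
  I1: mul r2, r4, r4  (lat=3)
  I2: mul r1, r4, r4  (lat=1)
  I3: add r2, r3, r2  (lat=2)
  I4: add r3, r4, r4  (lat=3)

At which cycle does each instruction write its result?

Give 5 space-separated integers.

Answer: 2 5 4 7 8

Derivation:
I0 mul r4: issue@1 deps=(None,None) exec_start@1 write@2
I1 mul r2: issue@2 deps=(0,0) exec_start@2 write@5
I2 mul r1: issue@3 deps=(0,0) exec_start@3 write@4
I3 add r2: issue@4 deps=(None,1) exec_start@5 write@7
I4 add r3: issue@5 deps=(0,0) exec_start@5 write@8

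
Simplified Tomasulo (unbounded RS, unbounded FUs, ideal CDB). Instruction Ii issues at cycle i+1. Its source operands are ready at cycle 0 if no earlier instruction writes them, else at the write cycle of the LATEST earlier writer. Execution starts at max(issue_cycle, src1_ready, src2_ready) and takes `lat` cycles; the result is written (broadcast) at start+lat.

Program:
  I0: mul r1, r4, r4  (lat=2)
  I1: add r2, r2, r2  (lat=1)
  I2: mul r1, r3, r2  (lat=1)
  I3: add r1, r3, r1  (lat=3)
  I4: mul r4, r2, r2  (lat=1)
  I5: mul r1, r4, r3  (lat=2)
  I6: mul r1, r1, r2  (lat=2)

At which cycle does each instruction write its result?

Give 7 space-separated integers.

Answer: 3 3 4 7 6 8 10

Derivation:
I0 mul r1: issue@1 deps=(None,None) exec_start@1 write@3
I1 add r2: issue@2 deps=(None,None) exec_start@2 write@3
I2 mul r1: issue@3 deps=(None,1) exec_start@3 write@4
I3 add r1: issue@4 deps=(None,2) exec_start@4 write@7
I4 mul r4: issue@5 deps=(1,1) exec_start@5 write@6
I5 mul r1: issue@6 deps=(4,None) exec_start@6 write@8
I6 mul r1: issue@7 deps=(5,1) exec_start@8 write@10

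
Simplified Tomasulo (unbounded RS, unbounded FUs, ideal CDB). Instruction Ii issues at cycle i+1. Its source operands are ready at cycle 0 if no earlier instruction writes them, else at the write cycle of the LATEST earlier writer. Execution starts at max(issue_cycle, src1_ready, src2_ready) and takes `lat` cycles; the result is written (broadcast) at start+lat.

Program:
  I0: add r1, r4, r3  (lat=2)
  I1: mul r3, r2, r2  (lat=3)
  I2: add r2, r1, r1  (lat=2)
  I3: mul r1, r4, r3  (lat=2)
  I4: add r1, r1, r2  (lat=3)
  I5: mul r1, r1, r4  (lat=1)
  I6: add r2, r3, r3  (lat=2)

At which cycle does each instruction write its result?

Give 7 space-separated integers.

I0 add r1: issue@1 deps=(None,None) exec_start@1 write@3
I1 mul r3: issue@2 deps=(None,None) exec_start@2 write@5
I2 add r2: issue@3 deps=(0,0) exec_start@3 write@5
I3 mul r1: issue@4 deps=(None,1) exec_start@5 write@7
I4 add r1: issue@5 deps=(3,2) exec_start@7 write@10
I5 mul r1: issue@6 deps=(4,None) exec_start@10 write@11
I6 add r2: issue@7 deps=(1,1) exec_start@7 write@9

Answer: 3 5 5 7 10 11 9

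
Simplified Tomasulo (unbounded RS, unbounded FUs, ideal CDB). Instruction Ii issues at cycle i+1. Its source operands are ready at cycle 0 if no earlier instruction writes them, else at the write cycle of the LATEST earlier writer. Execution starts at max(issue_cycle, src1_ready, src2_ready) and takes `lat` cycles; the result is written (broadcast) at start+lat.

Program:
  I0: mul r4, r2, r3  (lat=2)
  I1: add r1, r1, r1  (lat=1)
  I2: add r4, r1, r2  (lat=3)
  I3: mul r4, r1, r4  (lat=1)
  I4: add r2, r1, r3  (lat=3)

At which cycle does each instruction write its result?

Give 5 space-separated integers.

Answer: 3 3 6 7 8

Derivation:
I0 mul r4: issue@1 deps=(None,None) exec_start@1 write@3
I1 add r1: issue@2 deps=(None,None) exec_start@2 write@3
I2 add r4: issue@3 deps=(1,None) exec_start@3 write@6
I3 mul r4: issue@4 deps=(1,2) exec_start@6 write@7
I4 add r2: issue@5 deps=(1,None) exec_start@5 write@8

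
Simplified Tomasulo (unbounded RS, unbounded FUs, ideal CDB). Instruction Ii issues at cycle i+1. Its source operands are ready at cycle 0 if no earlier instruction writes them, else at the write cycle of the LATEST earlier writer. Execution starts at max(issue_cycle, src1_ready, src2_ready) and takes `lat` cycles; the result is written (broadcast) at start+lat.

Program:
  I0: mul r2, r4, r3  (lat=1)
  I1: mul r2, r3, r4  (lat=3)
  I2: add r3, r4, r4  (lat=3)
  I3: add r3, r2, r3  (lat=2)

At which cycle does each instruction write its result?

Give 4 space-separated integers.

Answer: 2 5 6 8

Derivation:
I0 mul r2: issue@1 deps=(None,None) exec_start@1 write@2
I1 mul r2: issue@2 deps=(None,None) exec_start@2 write@5
I2 add r3: issue@3 deps=(None,None) exec_start@3 write@6
I3 add r3: issue@4 deps=(1,2) exec_start@6 write@8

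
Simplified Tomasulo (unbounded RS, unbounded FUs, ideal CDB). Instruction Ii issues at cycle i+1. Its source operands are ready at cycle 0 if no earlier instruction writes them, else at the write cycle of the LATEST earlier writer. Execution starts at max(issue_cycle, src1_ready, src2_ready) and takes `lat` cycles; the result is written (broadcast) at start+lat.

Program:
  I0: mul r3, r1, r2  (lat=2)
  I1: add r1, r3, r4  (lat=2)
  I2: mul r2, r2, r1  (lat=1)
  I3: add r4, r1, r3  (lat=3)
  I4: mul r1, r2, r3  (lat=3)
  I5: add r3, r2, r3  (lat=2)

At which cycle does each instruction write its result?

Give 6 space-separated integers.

Answer: 3 5 6 8 9 8

Derivation:
I0 mul r3: issue@1 deps=(None,None) exec_start@1 write@3
I1 add r1: issue@2 deps=(0,None) exec_start@3 write@5
I2 mul r2: issue@3 deps=(None,1) exec_start@5 write@6
I3 add r4: issue@4 deps=(1,0) exec_start@5 write@8
I4 mul r1: issue@5 deps=(2,0) exec_start@6 write@9
I5 add r3: issue@6 deps=(2,0) exec_start@6 write@8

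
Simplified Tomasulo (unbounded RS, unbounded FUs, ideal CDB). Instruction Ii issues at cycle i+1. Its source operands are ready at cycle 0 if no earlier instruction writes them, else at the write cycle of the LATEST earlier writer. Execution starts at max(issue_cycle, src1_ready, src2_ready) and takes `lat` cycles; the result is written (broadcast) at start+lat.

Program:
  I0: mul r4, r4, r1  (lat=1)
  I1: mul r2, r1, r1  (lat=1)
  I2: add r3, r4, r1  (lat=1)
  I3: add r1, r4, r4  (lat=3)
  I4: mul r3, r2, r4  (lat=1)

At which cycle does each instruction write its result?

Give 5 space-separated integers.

I0 mul r4: issue@1 deps=(None,None) exec_start@1 write@2
I1 mul r2: issue@2 deps=(None,None) exec_start@2 write@3
I2 add r3: issue@3 deps=(0,None) exec_start@3 write@4
I3 add r1: issue@4 deps=(0,0) exec_start@4 write@7
I4 mul r3: issue@5 deps=(1,0) exec_start@5 write@6

Answer: 2 3 4 7 6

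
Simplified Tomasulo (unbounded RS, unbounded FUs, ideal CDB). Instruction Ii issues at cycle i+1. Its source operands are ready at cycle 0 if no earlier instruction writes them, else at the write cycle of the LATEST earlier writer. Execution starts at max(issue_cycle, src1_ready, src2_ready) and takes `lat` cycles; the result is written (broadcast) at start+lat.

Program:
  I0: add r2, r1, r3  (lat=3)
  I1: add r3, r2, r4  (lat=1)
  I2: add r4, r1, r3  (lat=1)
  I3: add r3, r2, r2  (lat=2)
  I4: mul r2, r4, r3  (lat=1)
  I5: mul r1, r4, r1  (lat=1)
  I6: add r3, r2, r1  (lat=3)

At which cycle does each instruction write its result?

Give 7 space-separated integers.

I0 add r2: issue@1 deps=(None,None) exec_start@1 write@4
I1 add r3: issue@2 deps=(0,None) exec_start@4 write@5
I2 add r4: issue@3 deps=(None,1) exec_start@5 write@6
I3 add r3: issue@4 deps=(0,0) exec_start@4 write@6
I4 mul r2: issue@5 deps=(2,3) exec_start@6 write@7
I5 mul r1: issue@6 deps=(2,None) exec_start@6 write@7
I6 add r3: issue@7 deps=(4,5) exec_start@7 write@10

Answer: 4 5 6 6 7 7 10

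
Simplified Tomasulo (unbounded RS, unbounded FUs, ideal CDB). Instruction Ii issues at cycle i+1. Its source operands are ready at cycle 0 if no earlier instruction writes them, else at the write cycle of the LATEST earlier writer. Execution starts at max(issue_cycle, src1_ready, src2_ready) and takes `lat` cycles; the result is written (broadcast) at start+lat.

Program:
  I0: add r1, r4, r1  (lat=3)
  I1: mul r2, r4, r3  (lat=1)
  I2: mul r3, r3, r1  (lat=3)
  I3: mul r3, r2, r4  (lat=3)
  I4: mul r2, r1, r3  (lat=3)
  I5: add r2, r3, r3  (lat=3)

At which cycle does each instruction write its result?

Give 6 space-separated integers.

I0 add r1: issue@1 deps=(None,None) exec_start@1 write@4
I1 mul r2: issue@2 deps=(None,None) exec_start@2 write@3
I2 mul r3: issue@3 deps=(None,0) exec_start@4 write@7
I3 mul r3: issue@4 deps=(1,None) exec_start@4 write@7
I4 mul r2: issue@5 deps=(0,3) exec_start@7 write@10
I5 add r2: issue@6 deps=(3,3) exec_start@7 write@10

Answer: 4 3 7 7 10 10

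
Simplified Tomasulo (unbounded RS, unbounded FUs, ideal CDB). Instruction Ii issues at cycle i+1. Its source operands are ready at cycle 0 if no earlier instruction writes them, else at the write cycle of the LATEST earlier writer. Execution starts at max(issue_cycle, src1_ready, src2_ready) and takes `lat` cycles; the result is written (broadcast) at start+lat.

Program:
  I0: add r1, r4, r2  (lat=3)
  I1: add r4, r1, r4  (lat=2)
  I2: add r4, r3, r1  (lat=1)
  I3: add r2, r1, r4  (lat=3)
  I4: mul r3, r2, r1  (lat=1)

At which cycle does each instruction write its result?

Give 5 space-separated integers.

I0 add r1: issue@1 deps=(None,None) exec_start@1 write@4
I1 add r4: issue@2 deps=(0,None) exec_start@4 write@6
I2 add r4: issue@3 deps=(None,0) exec_start@4 write@5
I3 add r2: issue@4 deps=(0,2) exec_start@5 write@8
I4 mul r3: issue@5 deps=(3,0) exec_start@8 write@9

Answer: 4 6 5 8 9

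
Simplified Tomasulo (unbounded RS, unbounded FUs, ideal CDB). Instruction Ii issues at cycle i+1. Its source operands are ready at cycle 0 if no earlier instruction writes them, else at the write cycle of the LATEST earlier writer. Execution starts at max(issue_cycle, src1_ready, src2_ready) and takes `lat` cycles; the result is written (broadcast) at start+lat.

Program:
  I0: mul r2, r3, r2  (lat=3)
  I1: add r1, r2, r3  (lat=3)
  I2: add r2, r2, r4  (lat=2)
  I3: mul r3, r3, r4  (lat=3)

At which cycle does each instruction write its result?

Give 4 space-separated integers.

Answer: 4 7 6 7

Derivation:
I0 mul r2: issue@1 deps=(None,None) exec_start@1 write@4
I1 add r1: issue@2 deps=(0,None) exec_start@4 write@7
I2 add r2: issue@3 deps=(0,None) exec_start@4 write@6
I3 mul r3: issue@4 deps=(None,None) exec_start@4 write@7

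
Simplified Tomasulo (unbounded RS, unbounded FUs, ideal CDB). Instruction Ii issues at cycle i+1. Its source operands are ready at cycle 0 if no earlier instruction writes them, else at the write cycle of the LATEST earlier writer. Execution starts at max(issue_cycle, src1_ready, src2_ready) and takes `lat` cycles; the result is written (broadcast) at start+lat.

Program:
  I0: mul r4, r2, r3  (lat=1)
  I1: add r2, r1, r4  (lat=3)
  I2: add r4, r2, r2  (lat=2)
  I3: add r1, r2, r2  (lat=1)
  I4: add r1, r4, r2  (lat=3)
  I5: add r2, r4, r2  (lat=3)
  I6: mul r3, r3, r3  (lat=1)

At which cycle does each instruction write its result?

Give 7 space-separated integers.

I0 mul r4: issue@1 deps=(None,None) exec_start@1 write@2
I1 add r2: issue@2 deps=(None,0) exec_start@2 write@5
I2 add r4: issue@3 deps=(1,1) exec_start@5 write@7
I3 add r1: issue@4 deps=(1,1) exec_start@5 write@6
I4 add r1: issue@5 deps=(2,1) exec_start@7 write@10
I5 add r2: issue@6 deps=(2,1) exec_start@7 write@10
I6 mul r3: issue@7 deps=(None,None) exec_start@7 write@8

Answer: 2 5 7 6 10 10 8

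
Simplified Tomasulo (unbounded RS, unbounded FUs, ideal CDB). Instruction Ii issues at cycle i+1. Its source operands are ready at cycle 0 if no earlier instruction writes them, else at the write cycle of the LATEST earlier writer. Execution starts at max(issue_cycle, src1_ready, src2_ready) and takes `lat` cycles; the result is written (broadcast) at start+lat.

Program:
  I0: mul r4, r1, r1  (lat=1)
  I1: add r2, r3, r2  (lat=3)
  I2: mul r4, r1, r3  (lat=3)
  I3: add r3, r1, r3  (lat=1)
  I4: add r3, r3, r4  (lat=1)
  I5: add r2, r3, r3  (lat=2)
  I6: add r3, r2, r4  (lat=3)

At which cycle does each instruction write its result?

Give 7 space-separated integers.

Answer: 2 5 6 5 7 9 12

Derivation:
I0 mul r4: issue@1 deps=(None,None) exec_start@1 write@2
I1 add r2: issue@2 deps=(None,None) exec_start@2 write@5
I2 mul r4: issue@3 deps=(None,None) exec_start@3 write@6
I3 add r3: issue@4 deps=(None,None) exec_start@4 write@5
I4 add r3: issue@5 deps=(3,2) exec_start@6 write@7
I5 add r2: issue@6 deps=(4,4) exec_start@7 write@9
I6 add r3: issue@7 deps=(5,2) exec_start@9 write@12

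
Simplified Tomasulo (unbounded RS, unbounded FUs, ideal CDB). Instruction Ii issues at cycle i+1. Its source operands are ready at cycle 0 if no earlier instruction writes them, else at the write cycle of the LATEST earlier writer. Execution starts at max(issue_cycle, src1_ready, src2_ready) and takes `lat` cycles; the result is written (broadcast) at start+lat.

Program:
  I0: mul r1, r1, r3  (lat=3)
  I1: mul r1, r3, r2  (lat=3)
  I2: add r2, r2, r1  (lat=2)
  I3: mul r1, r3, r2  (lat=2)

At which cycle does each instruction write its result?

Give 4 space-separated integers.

I0 mul r1: issue@1 deps=(None,None) exec_start@1 write@4
I1 mul r1: issue@2 deps=(None,None) exec_start@2 write@5
I2 add r2: issue@3 deps=(None,1) exec_start@5 write@7
I3 mul r1: issue@4 deps=(None,2) exec_start@7 write@9

Answer: 4 5 7 9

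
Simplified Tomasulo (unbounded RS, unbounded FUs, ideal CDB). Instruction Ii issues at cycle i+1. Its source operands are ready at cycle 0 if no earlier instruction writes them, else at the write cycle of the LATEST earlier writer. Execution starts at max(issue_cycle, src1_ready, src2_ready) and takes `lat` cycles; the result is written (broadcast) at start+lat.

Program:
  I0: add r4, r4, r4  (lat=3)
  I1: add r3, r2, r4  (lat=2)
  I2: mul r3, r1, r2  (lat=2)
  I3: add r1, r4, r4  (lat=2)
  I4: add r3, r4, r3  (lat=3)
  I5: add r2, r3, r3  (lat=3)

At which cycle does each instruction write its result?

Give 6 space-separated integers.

Answer: 4 6 5 6 8 11

Derivation:
I0 add r4: issue@1 deps=(None,None) exec_start@1 write@4
I1 add r3: issue@2 deps=(None,0) exec_start@4 write@6
I2 mul r3: issue@3 deps=(None,None) exec_start@3 write@5
I3 add r1: issue@4 deps=(0,0) exec_start@4 write@6
I4 add r3: issue@5 deps=(0,2) exec_start@5 write@8
I5 add r2: issue@6 deps=(4,4) exec_start@8 write@11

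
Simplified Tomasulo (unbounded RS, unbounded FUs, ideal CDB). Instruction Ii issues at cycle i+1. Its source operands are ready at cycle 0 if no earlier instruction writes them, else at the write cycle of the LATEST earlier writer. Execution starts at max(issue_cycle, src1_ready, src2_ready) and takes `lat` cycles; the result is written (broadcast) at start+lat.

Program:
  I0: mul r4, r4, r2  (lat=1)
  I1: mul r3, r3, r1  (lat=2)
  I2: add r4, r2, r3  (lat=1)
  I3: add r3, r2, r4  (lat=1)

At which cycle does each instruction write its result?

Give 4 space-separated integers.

Answer: 2 4 5 6

Derivation:
I0 mul r4: issue@1 deps=(None,None) exec_start@1 write@2
I1 mul r3: issue@2 deps=(None,None) exec_start@2 write@4
I2 add r4: issue@3 deps=(None,1) exec_start@4 write@5
I3 add r3: issue@4 deps=(None,2) exec_start@5 write@6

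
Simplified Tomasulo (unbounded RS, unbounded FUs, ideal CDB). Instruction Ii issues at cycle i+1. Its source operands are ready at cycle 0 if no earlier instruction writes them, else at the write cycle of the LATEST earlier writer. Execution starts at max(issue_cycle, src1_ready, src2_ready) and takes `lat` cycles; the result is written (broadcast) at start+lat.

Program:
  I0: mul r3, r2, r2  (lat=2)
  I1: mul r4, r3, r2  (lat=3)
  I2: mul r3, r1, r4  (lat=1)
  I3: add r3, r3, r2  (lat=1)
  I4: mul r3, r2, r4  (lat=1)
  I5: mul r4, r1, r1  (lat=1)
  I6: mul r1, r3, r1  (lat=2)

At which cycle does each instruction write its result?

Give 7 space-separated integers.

Answer: 3 6 7 8 7 7 9

Derivation:
I0 mul r3: issue@1 deps=(None,None) exec_start@1 write@3
I1 mul r4: issue@2 deps=(0,None) exec_start@3 write@6
I2 mul r3: issue@3 deps=(None,1) exec_start@6 write@7
I3 add r3: issue@4 deps=(2,None) exec_start@7 write@8
I4 mul r3: issue@5 deps=(None,1) exec_start@6 write@7
I5 mul r4: issue@6 deps=(None,None) exec_start@6 write@7
I6 mul r1: issue@7 deps=(4,None) exec_start@7 write@9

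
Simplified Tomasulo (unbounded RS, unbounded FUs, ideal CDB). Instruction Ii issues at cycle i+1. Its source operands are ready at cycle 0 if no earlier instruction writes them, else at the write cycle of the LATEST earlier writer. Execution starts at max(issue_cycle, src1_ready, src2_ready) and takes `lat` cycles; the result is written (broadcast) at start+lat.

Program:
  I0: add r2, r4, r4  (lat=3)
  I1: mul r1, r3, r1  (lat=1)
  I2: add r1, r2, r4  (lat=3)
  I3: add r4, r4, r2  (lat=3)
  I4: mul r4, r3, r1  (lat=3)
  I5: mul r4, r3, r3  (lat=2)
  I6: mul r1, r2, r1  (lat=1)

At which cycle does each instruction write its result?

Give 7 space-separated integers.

I0 add r2: issue@1 deps=(None,None) exec_start@1 write@4
I1 mul r1: issue@2 deps=(None,None) exec_start@2 write@3
I2 add r1: issue@3 deps=(0,None) exec_start@4 write@7
I3 add r4: issue@4 deps=(None,0) exec_start@4 write@7
I4 mul r4: issue@5 deps=(None,2) exec_start@7 write@10
I5 mul r4: issue@6 deps=(None,None) exec_start@6 write@8
I6 mul r1: issue@7 deps=(0,2) exec_start@7 write@8

Answer: 4 3 7 7 10 8 8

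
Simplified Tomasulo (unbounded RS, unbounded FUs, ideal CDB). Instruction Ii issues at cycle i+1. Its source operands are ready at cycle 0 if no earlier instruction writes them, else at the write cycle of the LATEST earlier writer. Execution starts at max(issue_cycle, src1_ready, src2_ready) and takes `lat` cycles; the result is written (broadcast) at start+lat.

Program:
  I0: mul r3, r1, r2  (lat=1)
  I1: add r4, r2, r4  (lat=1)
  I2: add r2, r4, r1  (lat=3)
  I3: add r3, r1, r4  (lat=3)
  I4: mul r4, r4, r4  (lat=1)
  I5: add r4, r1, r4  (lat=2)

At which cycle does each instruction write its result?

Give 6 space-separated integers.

I0 mul r3: issue@1 deps=(None,None) exec_start@1 write@2
I1 add r4: issue@2 deps=(None,None) exec_start@2 write@3
I2 add r2: issue@3 deps=(1,None) exec_start@3 write@6
I3 add r3: issue@4 deps=(None,1) exec_start@4 write@7
I4 mul r4: issue@5 deps=(1,1) exec_start@5 write@6
I5 add r4: issue@6 deps=(None,4) exec_start@6 write@8

Answer: 2 3 6 7 6 8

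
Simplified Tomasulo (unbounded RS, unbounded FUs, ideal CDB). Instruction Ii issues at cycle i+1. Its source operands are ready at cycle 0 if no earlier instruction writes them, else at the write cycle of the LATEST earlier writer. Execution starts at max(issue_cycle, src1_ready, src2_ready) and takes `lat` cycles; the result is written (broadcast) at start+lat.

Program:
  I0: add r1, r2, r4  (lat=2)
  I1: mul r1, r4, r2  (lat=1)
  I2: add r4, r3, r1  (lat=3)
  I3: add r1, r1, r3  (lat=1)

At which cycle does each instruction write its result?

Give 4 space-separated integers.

I0 add r1: issue@1 deps=(None,None) exec_start@1 write@3
I1 mul r1: issue@2 deps=(None,None) exec_start@2 write@3
I2 add r4: issue@3 deps=(None,1) exec_start@3 write@6
I3 add r1: issue@4 deps=(1,None) exec_start@4 write@5

Answer: 3 3 6 5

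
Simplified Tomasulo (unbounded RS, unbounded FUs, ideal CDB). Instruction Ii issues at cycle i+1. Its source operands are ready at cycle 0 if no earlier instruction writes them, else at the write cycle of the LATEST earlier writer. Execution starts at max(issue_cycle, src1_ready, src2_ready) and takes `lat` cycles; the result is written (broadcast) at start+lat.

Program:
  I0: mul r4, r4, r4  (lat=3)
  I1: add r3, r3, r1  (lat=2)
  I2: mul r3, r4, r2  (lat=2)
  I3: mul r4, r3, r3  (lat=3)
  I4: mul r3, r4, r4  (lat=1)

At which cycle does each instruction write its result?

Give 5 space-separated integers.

I0 mul r4: issue@1 deps=(None,None) exec_start@1 write@4
I1 add r3: issue@2 deps=(None,None) exec_start@2 write@4
I2 mul r3: issue@3 deps=(0,None) exec_start@4 write@6
I3 mul r4: issue@4 deps=(2,2) exec_start@6 write@9
I4 mul r3: issue@5 deps=(3,3) exec_start@9 write@10

Answer: 4 4 6 9 10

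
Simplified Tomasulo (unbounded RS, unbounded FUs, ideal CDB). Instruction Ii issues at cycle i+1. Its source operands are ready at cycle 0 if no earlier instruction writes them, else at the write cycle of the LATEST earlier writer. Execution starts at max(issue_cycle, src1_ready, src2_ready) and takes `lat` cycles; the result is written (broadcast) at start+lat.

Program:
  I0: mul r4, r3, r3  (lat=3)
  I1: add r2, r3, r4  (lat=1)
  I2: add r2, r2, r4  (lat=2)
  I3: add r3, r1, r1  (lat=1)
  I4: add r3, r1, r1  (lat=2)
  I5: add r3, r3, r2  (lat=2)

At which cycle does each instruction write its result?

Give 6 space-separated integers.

I0 mul r4: issue@1 deps=(None,None) exec_start@1 write@4
I1 add r2: issue@2 deps=(None,0) exec_start@4 write@5
I2 add r2: issue@3 deps=(1,0) exec_start@5 write@7
I3 add r3: issue@4 deps=(None,None) exec_start@4 write@5
I4 add r3: issue@5 deps=(None,None) exec_start@5 write@7
I5 add r3: issue@6 deps=(4,2) exec_start@7 write@9

Answer: 4 5 7 5 7 9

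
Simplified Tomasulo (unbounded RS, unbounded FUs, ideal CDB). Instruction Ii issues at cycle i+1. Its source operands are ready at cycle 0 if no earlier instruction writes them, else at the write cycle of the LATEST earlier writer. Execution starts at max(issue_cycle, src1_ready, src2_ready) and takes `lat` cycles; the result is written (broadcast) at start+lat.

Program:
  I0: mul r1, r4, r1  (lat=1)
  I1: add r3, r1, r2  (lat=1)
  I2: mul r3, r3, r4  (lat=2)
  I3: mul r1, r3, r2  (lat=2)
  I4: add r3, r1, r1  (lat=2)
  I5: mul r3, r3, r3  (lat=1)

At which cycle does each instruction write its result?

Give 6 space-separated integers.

I0 mul r1: issue@1 deps=(None,None) exec_start@1 write@2
I1 add r3: issue@2 deps=(0,None) exec_start@2 write@3
I2 mul r3: issue@3 deps=(1,None) exec_start@3 write@5
I3 mul r1: issue@4 deps=(2,None) exec_start@5 write@7
I4 add r3: issue@5 deps=(3,3) exec_start@7 write@9
I5 mul r3: issue@6 deps=(4,4) exec_start@9 write@10

Answer: 2 3 5 7 9 10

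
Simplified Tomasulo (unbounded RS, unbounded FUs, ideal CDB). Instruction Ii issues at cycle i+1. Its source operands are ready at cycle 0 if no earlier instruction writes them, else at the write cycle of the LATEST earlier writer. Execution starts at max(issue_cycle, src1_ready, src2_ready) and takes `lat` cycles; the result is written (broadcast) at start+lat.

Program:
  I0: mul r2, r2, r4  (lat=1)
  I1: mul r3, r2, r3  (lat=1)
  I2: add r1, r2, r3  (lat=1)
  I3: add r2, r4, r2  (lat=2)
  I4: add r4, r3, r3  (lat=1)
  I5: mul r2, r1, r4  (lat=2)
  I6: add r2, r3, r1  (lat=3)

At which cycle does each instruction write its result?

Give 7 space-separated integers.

Answer: 2 3 4 6 6 8 10

Derivation:
I0 mul r2: issue@1 deps=(None,None) exec_start@1 write@2
I1 mul r3: issue@2 deps=(0,None) exec_start@2 write@3
I2 add r1: issue@3 deps=(0,1) exec_start@3 write@4
I3 add r2: issue@4 deps=(None,0) exec_start@4 write@6
I4 add r4: issue@5 deps=(1,1) exec_start@5 write@6
I5 mul r2: issue@6 deps=(2,4) exec_start@6 write@8
I6 add r2: issue@7 deps=(1,2) exec_start@7 write@10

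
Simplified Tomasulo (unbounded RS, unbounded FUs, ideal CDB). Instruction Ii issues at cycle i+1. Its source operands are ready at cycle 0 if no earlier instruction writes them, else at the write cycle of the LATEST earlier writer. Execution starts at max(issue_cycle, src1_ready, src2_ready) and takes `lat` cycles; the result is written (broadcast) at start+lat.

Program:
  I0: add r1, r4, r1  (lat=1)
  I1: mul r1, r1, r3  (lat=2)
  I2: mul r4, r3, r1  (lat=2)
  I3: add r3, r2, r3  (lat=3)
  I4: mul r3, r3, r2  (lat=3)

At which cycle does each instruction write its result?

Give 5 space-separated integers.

I0 add r1: issue@1 deps=(None,None) exec_start@1 write@2
I1 mul r1: issue@2 deps=(0,None) exec_start@2 write@4
I2 mul r4: issue@3 deps=(None,1) exec_start@4 write@6
I3 add r3: issue@4 deps=(None,None) exec_start@4 write@7
I4 mul r3: issue@5 deps=(3,None) exec_start@7 write@10

Answer: 2 4 6 7 10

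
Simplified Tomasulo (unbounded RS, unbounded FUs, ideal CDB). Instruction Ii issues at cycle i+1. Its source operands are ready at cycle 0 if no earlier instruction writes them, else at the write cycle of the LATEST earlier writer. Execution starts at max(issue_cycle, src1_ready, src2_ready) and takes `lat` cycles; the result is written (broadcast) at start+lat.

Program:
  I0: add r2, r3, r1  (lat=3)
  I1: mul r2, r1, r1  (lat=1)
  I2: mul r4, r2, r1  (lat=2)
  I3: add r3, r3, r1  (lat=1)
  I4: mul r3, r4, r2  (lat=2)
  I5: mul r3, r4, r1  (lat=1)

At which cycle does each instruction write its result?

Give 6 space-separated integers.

Answer: 4 3 5 5 7 7

Derivation:
I0 add r2: issue@1 deps=(None,None) exec_start@1 write@4
I1 mul r2: issue@2 deps=(None,None) exec_start@2 write@3
I2 mul r4: issue@3 deps=(1,None) exec_start@3 write@5
I3 add r3: issue@4 deps=(None,None) exec_start@4 write@5
I4 mul r3: issue@5 deps=(2,1) exec_start@5 write@7
I5 mul r3: issue@6 deps=(2,None) exec_start@6 write@7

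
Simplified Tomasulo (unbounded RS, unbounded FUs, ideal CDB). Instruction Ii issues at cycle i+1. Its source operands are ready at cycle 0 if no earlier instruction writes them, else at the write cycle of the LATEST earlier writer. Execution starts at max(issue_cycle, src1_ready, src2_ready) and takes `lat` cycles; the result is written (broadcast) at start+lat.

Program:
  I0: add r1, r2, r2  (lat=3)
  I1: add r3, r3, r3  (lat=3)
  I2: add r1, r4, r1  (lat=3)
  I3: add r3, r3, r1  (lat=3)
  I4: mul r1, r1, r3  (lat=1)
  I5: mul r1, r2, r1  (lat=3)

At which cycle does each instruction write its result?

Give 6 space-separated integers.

Answer: 4 5 7 10 11 14

Derivation:
I0 add r1: issue@1 deps=(None,None) exec_start@1 write@4
I1 add r3: issue@2 deps=(None,None) exec_start@2 write@5
I2 add r1: issue@3 deps=(None,0) exec_start@4 write@7
I3 add r3: issue@4 deps=(1,2) exec_start@7 write@10
I4 mul r1: issue@5 deps=(2,3) exec_start@10 write@11
I5 mul r1: issue@6 deps=(None,4) exec_start@11 write@14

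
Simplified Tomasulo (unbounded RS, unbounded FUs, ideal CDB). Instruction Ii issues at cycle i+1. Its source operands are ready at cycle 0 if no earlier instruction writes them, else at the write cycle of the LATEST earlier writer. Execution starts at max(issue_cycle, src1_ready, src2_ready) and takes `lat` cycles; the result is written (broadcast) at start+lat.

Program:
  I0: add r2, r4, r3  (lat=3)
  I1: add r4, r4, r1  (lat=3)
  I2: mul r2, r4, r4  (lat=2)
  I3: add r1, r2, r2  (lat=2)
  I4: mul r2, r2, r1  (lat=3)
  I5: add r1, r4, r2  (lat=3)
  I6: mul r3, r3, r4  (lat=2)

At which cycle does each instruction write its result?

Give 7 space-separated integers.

I0 add r2: issue@1 deps=(None,None) exec_start@1 write@4
I1 add r4: issue@2 deps=(None,None) exec_start@2 write@5
I2 mul r2: issue@3 deps=(1,1) exec_start@5 write@7
I3 add r1: issue@4 deps=(2,2) exec_start@7 write@9
I4 mul r2: issue@5 deps=(2,3) exec_start@9 write@12
I5 add r1: issue@6 deps=(1,4) exec_start@12 write@15
I6 mul r3: issue@7 deps=(None,1) exec_start@7 write@9

Answer: 4 5 7 9 12 15 9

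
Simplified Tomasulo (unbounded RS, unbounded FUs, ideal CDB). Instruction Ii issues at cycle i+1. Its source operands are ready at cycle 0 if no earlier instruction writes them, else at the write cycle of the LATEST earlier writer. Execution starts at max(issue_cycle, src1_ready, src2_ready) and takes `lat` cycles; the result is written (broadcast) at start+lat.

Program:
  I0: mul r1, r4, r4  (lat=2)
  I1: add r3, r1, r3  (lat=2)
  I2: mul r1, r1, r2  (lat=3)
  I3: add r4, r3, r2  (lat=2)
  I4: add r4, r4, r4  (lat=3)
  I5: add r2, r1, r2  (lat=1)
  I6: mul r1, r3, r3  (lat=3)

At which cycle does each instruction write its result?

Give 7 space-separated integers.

I0 mul r1: issue@1 deps=(None,None) exec_start@1 write@3
I1 add r3: issue@2 deps=(0,None) exec_start@3 write@5
I2 mul r1: issue@3 deps=(0,None) exec_start@3 write@6
I3 add r4: issue@4 deps=(1,None) exec_start@5 write@7
I4 add r4: issue@5 deps=(3,3) exec_start@7 write@10
I5 add r2: issue@6 deps=(2,None) exec_start@6 write@7
I6 mul r1: issue@7 deps=(1,1) exec_start@7 write@10

Answer: 3 5 6 7 10 7 10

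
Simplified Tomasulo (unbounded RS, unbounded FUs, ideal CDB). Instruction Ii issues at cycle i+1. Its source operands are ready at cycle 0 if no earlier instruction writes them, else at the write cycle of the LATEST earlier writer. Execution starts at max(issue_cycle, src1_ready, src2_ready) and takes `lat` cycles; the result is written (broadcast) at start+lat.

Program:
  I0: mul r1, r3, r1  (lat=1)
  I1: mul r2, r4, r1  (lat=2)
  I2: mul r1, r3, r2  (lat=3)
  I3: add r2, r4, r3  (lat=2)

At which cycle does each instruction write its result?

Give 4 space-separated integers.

I0 mul r1: issue@1 deps=(None,None) exec_start@1 write@2
I1 mul r2: issue@2 deps=(None,0) exec_start@2 write@4
I2 mul r1: issue@3 deps=(None,1) exec_start@4 write@7
I3 add r2: issue@4 deps=(None,None) exec_start@4 write@6

Answer: 2 4 7 6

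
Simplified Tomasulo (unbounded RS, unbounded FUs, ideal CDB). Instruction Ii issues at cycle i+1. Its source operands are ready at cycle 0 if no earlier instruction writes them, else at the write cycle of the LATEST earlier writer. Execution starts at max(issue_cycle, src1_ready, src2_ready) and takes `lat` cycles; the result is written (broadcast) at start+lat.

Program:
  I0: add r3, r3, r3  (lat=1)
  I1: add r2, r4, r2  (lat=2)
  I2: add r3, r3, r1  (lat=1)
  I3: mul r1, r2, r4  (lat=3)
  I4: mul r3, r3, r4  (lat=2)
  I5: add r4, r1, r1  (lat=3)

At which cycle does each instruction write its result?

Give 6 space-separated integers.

Answer: 2 4 4 7 7 10

Derivation:
I0 add r3: issue@1 deps=(None,None) exec_start@1 write@2
I1 add r2: issue@2 deps=(None,None) exec_start@2 write@4
I2 add r3: issue@3 deps=(0,None) exec_start@3 write@4
I3 mul r1: issue@4 deps=(1,None) exec_start@4 write@7
I4 mul r3: issue@5 deps=(2,None) exec_start@5 write@7
I5 add r4: issue@6 deps=(3,3) exec_start@7 write@10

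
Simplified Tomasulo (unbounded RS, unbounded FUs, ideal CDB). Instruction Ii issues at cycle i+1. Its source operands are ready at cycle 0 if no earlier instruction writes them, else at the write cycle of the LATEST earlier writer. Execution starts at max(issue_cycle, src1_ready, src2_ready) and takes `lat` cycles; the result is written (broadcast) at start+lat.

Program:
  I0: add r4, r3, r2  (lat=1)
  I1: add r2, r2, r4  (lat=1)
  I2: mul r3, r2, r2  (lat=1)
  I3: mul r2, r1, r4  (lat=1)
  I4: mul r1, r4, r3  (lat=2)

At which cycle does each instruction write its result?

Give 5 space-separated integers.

I0 add r4: issue@1 deps=(None,None) exec_start@1 write@2
I1 add r2: issue@2 deps=(None,0) exec_start@2 write@3
I2 mul r3: issue@3 deps=(1,1) exec_start@3 write@4
I3 mul r2: issue@4 deps=(None,0) exec_start@4 write@5
I4 mul r1: issue@5 deps=(0,2) exec_start@5 write@7

Answer: 2 3 4 5 7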